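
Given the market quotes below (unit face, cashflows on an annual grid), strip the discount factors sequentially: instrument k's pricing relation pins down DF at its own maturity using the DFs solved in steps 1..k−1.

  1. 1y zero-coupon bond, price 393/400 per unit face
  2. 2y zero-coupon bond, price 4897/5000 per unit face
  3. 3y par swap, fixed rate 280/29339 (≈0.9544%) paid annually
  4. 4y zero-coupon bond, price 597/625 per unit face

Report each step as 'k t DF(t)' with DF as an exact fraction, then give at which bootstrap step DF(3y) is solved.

1 1 393/400
2 2 4897/5000
3 3 243/250
4 4 597/625
DF(3y) is solved at step 3

step 1 [1y] zero: DF = P = 393/400 ≈ 0.982500
step 2 [2y] zero: DF = P = 4897/5000 ≈ 0.979400
step 3 [3y] swap r/1=280/29339: DF=(1 − 280/29339·(0.982500+0.979400))/(1+280/29339) = 243/250 ≈ 0.972000
step 4 [4y] zero: DF = P = 597/625 ≈ 0.955200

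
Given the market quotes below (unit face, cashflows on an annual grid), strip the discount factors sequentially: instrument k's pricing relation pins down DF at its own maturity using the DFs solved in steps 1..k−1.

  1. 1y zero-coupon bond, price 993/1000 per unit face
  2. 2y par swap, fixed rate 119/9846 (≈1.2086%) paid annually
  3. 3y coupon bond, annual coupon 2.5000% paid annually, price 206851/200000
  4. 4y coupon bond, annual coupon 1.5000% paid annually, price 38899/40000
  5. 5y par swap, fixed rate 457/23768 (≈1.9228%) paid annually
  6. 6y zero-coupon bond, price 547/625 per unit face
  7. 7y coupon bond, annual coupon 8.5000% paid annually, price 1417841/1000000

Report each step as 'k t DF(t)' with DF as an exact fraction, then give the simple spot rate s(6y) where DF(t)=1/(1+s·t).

step 1 [1y] zero: DF = P = 993/1000 ≈ 0.993000
step 2 [2y] swap r/1=119/9846: DF=(1 − 119/9846·(0.993000))/(1+119/9846) = 4881/5000 ≈ 0.976200
step 3 [3y] bond c/1=1/40: DF=(206851/200000 − 1/40·(0.993000+0.976200))/(1+1/40) = 961/1000 ≈ 0.961000
step 4 [4y] bond c/1=3/200: DF=(38899/40000 − 3/200·(0.993000+0.976200+0.961000))/(1+3/200) = 2287/2500 ≈ 0.914800
step 5 [5y] swap r/1=457/23768: DF=(1 − 457/23768·(0.993000+0.976200+0.961000+0.914800))/(1+457/23768) = 4543/5000 ≈ 0.908600
step 6 [6y] zero: DF = P = 547/625 ≈ 0.875200
step 7 [7y] bond c/1=17/200: DF=(1417841/1000000 − 17/200·(0.993000+0.976200+0.961000+0.914800+0.908600+0.875200))/(1+17/200) = 4329/5000 ≈ 0.865800

1 1 993/1000
2 2 4881/5000
3 3 961/1000
4 4 2287/2500
5 5 4543/5000
6 6 547/625
7 7 4329/5000
s(6y) = (1/(547/625) − 1)/(6) = 13/547 ≈ 2.3766%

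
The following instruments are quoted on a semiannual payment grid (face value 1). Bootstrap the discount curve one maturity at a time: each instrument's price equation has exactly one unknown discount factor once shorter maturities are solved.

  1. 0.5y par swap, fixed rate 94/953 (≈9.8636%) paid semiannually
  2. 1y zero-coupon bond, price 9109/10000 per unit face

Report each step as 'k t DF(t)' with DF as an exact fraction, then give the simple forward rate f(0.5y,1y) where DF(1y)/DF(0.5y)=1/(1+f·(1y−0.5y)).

1 1/2 953/1000
2 1 9109/10000
f(0.5y,1y) = ((953/1000)/(9109/10000) − 1)/(1/2) = 842/9109 ≈ 9.2436%

step 1 [0.5y] swap r/2=47/953: DF=(1 − 47/953·(0))/(1+47/953) = 953/1000 ≈ 0.953000
step 2 [1y] zero: DF = P = 9109/10000 ≈ 0.910900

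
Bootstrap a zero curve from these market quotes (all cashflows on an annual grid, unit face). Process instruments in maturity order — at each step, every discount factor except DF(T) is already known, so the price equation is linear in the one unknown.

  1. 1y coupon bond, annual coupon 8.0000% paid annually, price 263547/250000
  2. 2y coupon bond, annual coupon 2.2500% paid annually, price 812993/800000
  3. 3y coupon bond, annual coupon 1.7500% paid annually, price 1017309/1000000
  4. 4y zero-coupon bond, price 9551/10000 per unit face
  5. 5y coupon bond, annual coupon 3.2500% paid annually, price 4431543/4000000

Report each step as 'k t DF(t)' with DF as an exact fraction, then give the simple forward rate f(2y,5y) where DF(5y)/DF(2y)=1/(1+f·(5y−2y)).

1 1 9761/10000
2 2 2431/2500
3 3 9663/10000
4 4 9551/10000
5 5 1189/1250
f(2y,5y) = ((2431/2500)/(1189/1250) − 1)/(3) = 53/7134 ≈ 0.7429%

step 1 [1y] bond c/1=2/25: DF=(263547/250000 − 2/25·(0))/(1+2/25) = 9761/10000 ≈ 0.976100
step 2 [2y] bond c/1=9/400: DF=(812993/800000 − 9/400·(0.976100))/(1+9/400) = 2431/2500 ≈ 0.972400
step 3 [3y] bond c/1=7/400: DF=(1017309/1000000 − 7/400·(0.976100+0.972400))/(1+7/400) = 9663/10000 ≈ 0.966300
step 4 [4y] zero: DF = P = 9551/10000 ≈ 0.955100
step 5 [5y] bond c/1=13/400: DF=(4431543/4000000 − 13/400·(0.976100+0.972400+0.966300+0.955100))/(1+13/400) = 1189/1250 ≈ 0.951200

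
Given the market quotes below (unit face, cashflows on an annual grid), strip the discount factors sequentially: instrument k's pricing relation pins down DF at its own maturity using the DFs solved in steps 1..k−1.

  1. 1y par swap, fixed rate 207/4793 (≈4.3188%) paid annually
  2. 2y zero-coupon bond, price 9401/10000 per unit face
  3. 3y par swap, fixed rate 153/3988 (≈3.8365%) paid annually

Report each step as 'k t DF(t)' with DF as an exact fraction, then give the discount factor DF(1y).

step 1 [1y] swap r/1=207/4793: DF=(1 − 207/4793·(0))/(1+207/4793) = 4793/5000 ≈ 0.958600
step 2 [2y] zero: DF = P = 9401/10000 ≈ 0.940100
step 3 [3y] swap r/1=153/3988: DF=(1 − 153/3988·(0.958600+0.940100))/(1+153/3988) = 8929/10000 ≈ 0.892900

1 1 4793/5000
2 2 9401/10000
3 3 8929/10000
DF(1y) = 4793/5000 ≈ 0.958600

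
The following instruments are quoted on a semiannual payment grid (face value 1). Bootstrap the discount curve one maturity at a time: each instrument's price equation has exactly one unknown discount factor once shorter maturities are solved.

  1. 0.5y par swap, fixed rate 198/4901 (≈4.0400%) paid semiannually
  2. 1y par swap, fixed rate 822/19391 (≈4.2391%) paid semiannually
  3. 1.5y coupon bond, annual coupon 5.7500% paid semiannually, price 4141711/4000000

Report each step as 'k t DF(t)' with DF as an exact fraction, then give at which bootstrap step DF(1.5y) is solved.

1 1/2 4901/5000
2 1 9589/10000
3 3/2 9523/10000
DF(1.5y) is solved at step 3

step 1 [0.5y] swap r/2=99/4901: DF=(1 − 99/4901·(0))/(1+99/4901) = 4901/5000 ≈ 0.980200
step 2 [1y] swap r/2=411/19391: DF=(1 − 411/19391·(0.980200))/(1+411/19391) = 9589/10000 ≈ 0.958900
step 3 [1.5y] bond c/2=23/800: DF=(4141711/4000000 − 23/800·(0.980200+0.958900))/(1+23/800) = 9523/10000 ≈ 0.952300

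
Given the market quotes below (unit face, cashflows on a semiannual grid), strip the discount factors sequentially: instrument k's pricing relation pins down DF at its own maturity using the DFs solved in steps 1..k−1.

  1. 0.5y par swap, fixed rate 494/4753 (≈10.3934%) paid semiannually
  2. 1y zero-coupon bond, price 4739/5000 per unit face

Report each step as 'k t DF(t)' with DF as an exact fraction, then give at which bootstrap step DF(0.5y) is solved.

1 1/2 4753/5000
2 1 4739/5000
DF(0.5y) is solved at step 1

step 1 [0.5y] swap r/2=247/4753: DF=(1 − 247/4753·(0))/(1+247/4753) = 4753/5000 ≈ 0.950600
step 2 [1y] zero: DF = P = 4739/5000 ≈ 0.947800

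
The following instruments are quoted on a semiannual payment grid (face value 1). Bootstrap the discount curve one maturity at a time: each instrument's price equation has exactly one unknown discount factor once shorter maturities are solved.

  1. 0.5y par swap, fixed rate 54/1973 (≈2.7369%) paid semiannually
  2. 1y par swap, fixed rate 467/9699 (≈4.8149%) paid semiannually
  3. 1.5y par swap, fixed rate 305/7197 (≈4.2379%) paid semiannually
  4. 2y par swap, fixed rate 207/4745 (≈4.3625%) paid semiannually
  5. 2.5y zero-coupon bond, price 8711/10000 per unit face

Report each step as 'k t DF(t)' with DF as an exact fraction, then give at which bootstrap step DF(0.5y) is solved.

step 1 [0.5y] swap r/2=27/1973: DF=(1 − 27/1973·(0))/(1+27/1973) = 1973/2000 ≈ 0.986500
step 2 [1y] swap r/2=467/19398: DF=(1 − 467/19398·(0.986500))/(1+467/19398) = 9533/10000 ≈ 0.953300
step 3 [1.5y] swap r/2=305/14394: DF=(1 − 305/14394·(0.986500+0.953300))/(1+305/14394) = 939/1000 ≈ 0.939000
step 4 [2y] swap r/2=207/9490: DF=(1 − 207/9490·(0.986500+0.953300+0.939000))/(1+207/9490) = 2293/2500 ≈ 0.917200
step 5 [2.5y] zero: DF = P = 8711/10000 ≈ 0.871100

1 1/2 1973/2000
2 1 9533/10000
3 3/2 939/1000
4 2 2293/2500
5 5/2 8711/10000
DF(0.5y) is solved at step 1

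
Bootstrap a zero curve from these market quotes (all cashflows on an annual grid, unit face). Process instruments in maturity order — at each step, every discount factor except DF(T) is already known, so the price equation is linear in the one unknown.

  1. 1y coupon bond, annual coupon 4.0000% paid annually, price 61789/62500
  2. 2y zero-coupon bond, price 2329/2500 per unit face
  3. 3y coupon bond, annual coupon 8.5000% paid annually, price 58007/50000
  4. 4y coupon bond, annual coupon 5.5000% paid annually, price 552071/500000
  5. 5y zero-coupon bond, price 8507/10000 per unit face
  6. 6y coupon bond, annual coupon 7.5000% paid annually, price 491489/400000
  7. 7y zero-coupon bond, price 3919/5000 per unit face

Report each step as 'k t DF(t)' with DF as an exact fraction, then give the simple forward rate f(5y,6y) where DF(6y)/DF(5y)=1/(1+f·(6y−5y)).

step 1 [1y] bond c/1=1/25: DF=(61789/62500 − 1/25·(0))/(1+1/25) = 4753/5000 ≈ 0.950600
step 2 [2y] zero: DF = P = 2329/2500 ≈ 0.931600
step 3 [3y] bond c/1=17/200: DF=(58007/50000 − 17/200·(0.950600+0.931600))/(1+17/200) = 4609/5000 ≈ 0.921800
step 4 [4y] bond c/1=11/200: DF=(552071/500000 − 11/200·(0.950600+0.931600+0.921800))/(1+11/200) = 2251/2500 ≈ 0.900400
step 5 [5y] zero: DF = P = 8507/10000 ≈ 0.850700
step 6 [6y] bond c/1=3/40: DF=(491489/400000 − 3/40·(0.950600+0.931600+0.921800+0.900400+0.850700))/(1+3/40) = 2063/2500 ≈ 0.825200
step 7 [7y] zero: DF = P = 3919/5000 ≈ 0.783800

1 1 4753/5000
2 2 2329/2500
3 3 4609/5000
4 4 2251/2500
5 5 8507/10000
6 6 2063/2500
7 7 3919/5000
f(5y,6y) = ((8507/10000)/(2063/2500) − 1)/(1) = 255/8252 ≈ 3.0902%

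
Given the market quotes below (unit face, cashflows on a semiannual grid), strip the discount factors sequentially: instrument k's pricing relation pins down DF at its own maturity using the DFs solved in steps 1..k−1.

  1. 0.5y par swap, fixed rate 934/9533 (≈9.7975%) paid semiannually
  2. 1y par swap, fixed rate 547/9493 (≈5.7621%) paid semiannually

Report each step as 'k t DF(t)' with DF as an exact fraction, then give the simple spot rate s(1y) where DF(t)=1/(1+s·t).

step 1 [0.5y] swap r/2=467/9533: DF=(1 − 467/9533·(0))/(1+467/9533) = 9533/10000 ≈ 0.953300
step 2 [1y] swap r/2=547/18986: DF=(1 − 547/18986·(0.953300))/(1+547/18986) = 9453/10000 ≈ 0.945300

1 1/2 9533/10000
2 1 9453/10000
s(1y) = (1/(9453/10000) − 1)/(1) = 547/9453 ≈ 5.7865%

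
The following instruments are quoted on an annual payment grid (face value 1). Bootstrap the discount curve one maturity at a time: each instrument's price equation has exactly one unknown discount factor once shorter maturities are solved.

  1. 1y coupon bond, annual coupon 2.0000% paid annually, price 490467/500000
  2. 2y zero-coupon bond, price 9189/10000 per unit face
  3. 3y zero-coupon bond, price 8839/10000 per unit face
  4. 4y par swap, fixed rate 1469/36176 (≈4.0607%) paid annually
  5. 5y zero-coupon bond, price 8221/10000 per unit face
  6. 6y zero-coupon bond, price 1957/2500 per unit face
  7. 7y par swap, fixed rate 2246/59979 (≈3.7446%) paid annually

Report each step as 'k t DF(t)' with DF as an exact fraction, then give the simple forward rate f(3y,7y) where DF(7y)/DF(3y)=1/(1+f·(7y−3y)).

step 1 [1y] bond c/1=1/50: DF=(490467/500000 − 1/50·(0))/(1+1/50) = 9617/10000 ≈ 0.961700
step 2 [2y] zero: DF = P = 9189/10000 ≈ 0.918900
step 3 [3y] zero: DF = P = 8839/10000 ≈ 0.883900
step 4 [4y] swap r/1=1469/36176: DF=(1 − 1469/36176·(0.961700+0.918900+0.883900))/(1+1469/36176) = 8531/10000 ≈ 0.853100
step 5 [5y] zero: DF = P = 8221/10000 ≈ 0.822100
step 6 [6y] zero: DF = P = 1957/2500 ≈ 0.782800
step 7 [7y] swap r/1=2246/59979: DF=(1 − 2246/59979·(0.961700+0.918900+0.883900+0.853100+0.822100+0.782800))/(1+2246/59979) = 3877/5000 ≈ 0.775400

1 1 9617/10000
2 2 9189/10000
3 3 8839/10000
4 4 8531/10000
5 5 8221/10000
6 6 1957/2500
7 7 3877/5000
f(3y,7y) = ((8839/10000)/(3877/5000) − 1)/(4) = 1085/31016 ≈ 3.4982%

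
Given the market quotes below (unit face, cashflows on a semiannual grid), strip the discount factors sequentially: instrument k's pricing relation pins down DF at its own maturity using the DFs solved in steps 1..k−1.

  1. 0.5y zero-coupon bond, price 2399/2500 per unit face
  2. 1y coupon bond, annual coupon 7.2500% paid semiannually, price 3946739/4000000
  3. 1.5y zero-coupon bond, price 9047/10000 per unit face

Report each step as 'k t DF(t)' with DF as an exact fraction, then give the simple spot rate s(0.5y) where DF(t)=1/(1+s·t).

step 1 [0.5y] zero: DF = P = 2399/2500 ≈ 0.959600
step 2 [1y] bond c/2=29/800: DF=(3946739/4000000 − 29/800·(0.959600))/(1+29/800) = 4593/5000 ≈ 0.918600
step 3 [1.5y] zero: DF = P = 9047/10000 ≈ 0.904700

1 1/2 2399/2500
2 1 4593/5000
3 3/2 9047/10000
s(0.5y) = (1/(2399/2500) − 1)/(1/2) = 202/2399 ≈ 8.4202%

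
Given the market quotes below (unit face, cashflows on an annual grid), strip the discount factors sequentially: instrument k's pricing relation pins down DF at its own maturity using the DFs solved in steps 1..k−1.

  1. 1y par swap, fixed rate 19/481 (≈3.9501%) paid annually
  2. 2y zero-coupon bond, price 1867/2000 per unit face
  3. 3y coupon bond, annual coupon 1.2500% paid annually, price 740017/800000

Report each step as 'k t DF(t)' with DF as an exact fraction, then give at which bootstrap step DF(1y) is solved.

step 1 [1y] swap r/1=19/481: DF=(1 − 19/481·(0))/(1+19/481) = 481/500 ≈ 0.962000
step 2 [2y] zero: DF = P = 1867/2000 ≈ 0.933500
step 3 [3y] bond c/1=1/80: DF=(740017/800000 − 1/80·(0.962000+0.933500))/(1+1/80) = 4451/5000 ≈ 0.890200

1 1 481/500
2 2 1867/2000
3 3 4451/5000
DF(1y) is solved at step 1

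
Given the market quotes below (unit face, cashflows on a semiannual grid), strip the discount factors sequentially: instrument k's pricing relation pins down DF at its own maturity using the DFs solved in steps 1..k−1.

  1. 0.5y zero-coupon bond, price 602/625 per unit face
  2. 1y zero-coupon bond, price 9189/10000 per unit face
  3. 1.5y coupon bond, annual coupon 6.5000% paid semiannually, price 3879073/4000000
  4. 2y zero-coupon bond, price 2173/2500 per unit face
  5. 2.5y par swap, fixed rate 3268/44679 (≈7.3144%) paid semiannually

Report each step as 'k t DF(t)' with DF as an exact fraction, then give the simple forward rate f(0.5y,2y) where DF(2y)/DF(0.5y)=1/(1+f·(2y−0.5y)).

step 1 [0.5y] zero: DF = P = 602/625 ≈ 0.963200
step 2 [1y] zero: DF = P = 9189/10000 ≈ 0.918900
step 3 [1.5y] bond c/2=13/400: DF=(3879073/4000000 − 13/400·(0.963200+0.918900))/(1+13/400) = 22/25 ≈ 0.880000
step 4 [2y] zero: DF = P = 2173/2500 ≈ 0.869200
step 5 [2.5y] swap r/2=1634/44679: DF=(1 − 1634/44679·(0.963200+0.918900+0.880000+0.869200))/(1+1634/44679) = 4183/5000 ≈ 0.836600

1 1/2 602/625
2 1 9189/10000
3 3/2 22/25
4 2 2173/2500
5 5/2 4183/5000
f(0.5y,2y) = ((602/625)/(2173/2500) − 1)/(3/2) = 470/6519 ≈ 7.2097%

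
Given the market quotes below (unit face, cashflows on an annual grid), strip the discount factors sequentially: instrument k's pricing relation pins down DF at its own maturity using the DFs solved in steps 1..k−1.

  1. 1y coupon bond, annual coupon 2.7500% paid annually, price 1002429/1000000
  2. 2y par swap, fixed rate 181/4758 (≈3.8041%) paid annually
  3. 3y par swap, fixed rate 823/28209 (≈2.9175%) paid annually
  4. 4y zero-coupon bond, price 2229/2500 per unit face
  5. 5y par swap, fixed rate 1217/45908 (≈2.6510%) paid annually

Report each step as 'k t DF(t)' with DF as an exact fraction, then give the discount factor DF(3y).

step 1 [1y] bond c/1=11/400: DF=(1002429/1000000 − 11/400·(0))/(1+11/400) = 2439/2500 ≈ 0.975600
step 2 [2y] swap r/1=181/4758: DF=(1 − 181/4758·(0.975600))/(1+181/4758) = 2319/2500 ≈ 0.927600
step 3 [3y] swap r/1=823/28209: DF=(1 − 823/28209·(0.975600+0.927600))/(1+823/28209) = 9177/10000 ≈ 0.917700
step 4 [4y] zero: DF = P = 2229/2500 ≈ 0.891600
step 5 [5y] swap r/1=1217/45908: DF=(1 − 1217/45908·(0.975600+0.927600+0.917700+0.891600))/(1+1217/45908) = 8783/10000 ≈ 0.878300

1 1 2439/2500
2 2 2319/2500
3 3 9177/10000
4 4 2229/2500
5 5 8783/10000
DF(3y) = 9177/10000 ≈ 0.917700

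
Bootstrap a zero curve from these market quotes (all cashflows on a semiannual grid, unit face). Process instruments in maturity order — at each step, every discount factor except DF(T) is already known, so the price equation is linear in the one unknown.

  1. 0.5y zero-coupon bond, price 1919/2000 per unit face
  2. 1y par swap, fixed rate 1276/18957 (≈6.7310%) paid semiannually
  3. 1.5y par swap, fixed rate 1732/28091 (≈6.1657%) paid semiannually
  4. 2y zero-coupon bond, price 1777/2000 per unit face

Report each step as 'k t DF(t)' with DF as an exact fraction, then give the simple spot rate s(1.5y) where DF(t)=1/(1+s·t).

step 1 [0.5y] zero: DF = P = 1919/2000 ≈ 0.959500
step 2 [1y] swap r/2=638/18957: DF=(1 − 638/18957·(0.959500))/(1+638/18957) = 4681/5000 ≈ 0.936200
step 3 [1.5y] swap r/2=866/28091: DF=(1 − 866/28091·(0.959500+0.936200))/(1+866/28091) = 4567/5000 ≈ 0.913400
step 4 [2y] zero: DF = P = 1777/2000 ≈ 0.888500

1 1/2 1919/2000
2 1 4681/5000
3 3/2 4567/5000
4 2 1777/2000
s(1.5y) = (1/(4567/5000) − 1)/(3/2) = 866/13701 ≈ 6.3207%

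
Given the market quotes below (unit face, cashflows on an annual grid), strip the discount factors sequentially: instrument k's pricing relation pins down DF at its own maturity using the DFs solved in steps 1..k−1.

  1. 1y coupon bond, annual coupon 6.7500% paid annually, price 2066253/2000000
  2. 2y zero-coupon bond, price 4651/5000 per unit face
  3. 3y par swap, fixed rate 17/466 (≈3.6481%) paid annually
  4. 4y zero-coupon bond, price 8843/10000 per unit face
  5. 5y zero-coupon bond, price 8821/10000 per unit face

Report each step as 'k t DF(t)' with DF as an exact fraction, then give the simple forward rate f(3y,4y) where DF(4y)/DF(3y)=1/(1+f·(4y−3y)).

1 1 4839/5000
2 2 4651/5000
3 3 449/500
4 4 8843/10000
5 5 8821/10000
f(3y,4y) = ((449/500)/(8843/10000) − 1)/(1) = 137/8843 ≈ 1.5492%

step 1 [1y] bond c/1=27/400: DF=(2066253/2000000 − 27/400·(0))/(1+27/400) = 4839/5000 ≈ 0.967800
step 2 [2y] zero: DF = P = 4651/5000 ≈ 0.930200
step 3 [3y] swap r/1=17/466: DF=(1 − 17/466·(0.967800+0.930200))/(1+17/466) = 449/500 ≈ 0.898000
step 4 [4y] zero: DF = P = 8843/10000 ≈ 0.884300
step 5 [5y] zero: DF = P = 8821/10000 ≈ 0.882100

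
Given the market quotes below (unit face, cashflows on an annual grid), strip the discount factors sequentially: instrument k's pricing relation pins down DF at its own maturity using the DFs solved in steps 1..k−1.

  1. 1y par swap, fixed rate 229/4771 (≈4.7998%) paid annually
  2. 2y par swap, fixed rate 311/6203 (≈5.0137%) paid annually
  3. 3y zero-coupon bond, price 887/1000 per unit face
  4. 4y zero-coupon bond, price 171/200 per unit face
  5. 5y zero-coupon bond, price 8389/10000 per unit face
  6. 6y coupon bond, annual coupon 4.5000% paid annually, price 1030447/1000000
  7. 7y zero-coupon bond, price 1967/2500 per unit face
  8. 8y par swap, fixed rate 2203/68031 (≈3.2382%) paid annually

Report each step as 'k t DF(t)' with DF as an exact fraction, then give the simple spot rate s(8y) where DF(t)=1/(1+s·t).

step 1 [1y] swap r/1=229/4771: DF=(1 − 229/4771·(0))/(1+229/4771) = 4771/5000 ≈ 0.954200
step 2 [2y] swap r/1=311/6203: DF=(1 − 311/6203·(0.954200))/(1+311/6203) = 9067/10000 ≈ 0.906700
step 3 [3y] zero: DF = P = 887/1000 ≈ 0.887000
step 4 [4y] zero: DF = P = 171/200 ≈ 0.855000
step 5 [5y] zero: DF = P = 8389/10000 ≈ 0.838900
step 6 [6y] bond c/1=9/200: DF=(1030447/1000000 − 9/200·(0.954200+0.906700+0.887000+0.855000+0.838900))/(1+9/200) = 1987/2500 ≈ 0.794800
step 7 [7y] zero: DF = P = 1967/2500 ≈ 0.786800
step 8 [8y] swap r/1=2203/68031: DF=(1 − 2203/68031·(0.954200+0.906700+0.887000+0.855000+0.838900+0.794800+0.786800))/(1+2203/68031) = 7797/10000 ≈ 0.779700

1 1 4771/5000
2 2 9067/10000
3 3 887/1000
4 4 171/200
5 5 8389/10000
6 6 1987/2500
7 7 1967/2500
8 8 7797/10000
s(8y) = (1/(7797/10000) − 1)/(8) = 2203/62376 ≈ 3.5318%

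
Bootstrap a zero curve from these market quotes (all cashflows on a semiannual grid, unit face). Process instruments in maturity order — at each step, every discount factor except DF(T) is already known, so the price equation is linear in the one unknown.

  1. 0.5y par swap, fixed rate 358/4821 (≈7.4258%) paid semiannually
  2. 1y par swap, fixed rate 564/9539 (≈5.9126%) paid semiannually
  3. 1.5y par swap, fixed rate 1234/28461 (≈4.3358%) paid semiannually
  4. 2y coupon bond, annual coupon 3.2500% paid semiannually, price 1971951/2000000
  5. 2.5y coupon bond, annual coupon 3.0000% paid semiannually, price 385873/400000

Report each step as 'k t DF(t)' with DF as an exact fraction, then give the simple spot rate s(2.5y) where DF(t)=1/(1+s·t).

1 1/2 4821/5000
2 1 2359/2500
3 3/2 9383/10000
4 2 9247/10000
5 5/2 8947/10000
s(2.5y) = (1/(8947/10000) − 1)/(5/2) = 2106/44735 ≈ 4.7077%

step 1 [0.5y] swap r/2=179/4821: DF=(1 − 179/4821·(0))/(1+179/4821) = 4821/5000 ≈ 0.964200
step 2 [1y] swap r/2=282/9539: DF=(1 − 282/9539·(0.964200))/(1+282/9539) = 2359/2500 ≈ 0.943600
step 3 [1.5y] swap r/2=617/28461: DF=(1 − 617/28461·(0.964200+0.943600))/(1+617/28461) = 9383/10000 ≈ 0.938300
step 4 [2y] bond c/2=13/800: DF=(1971951/2000000 − 13/800·(0.964200+0.943600+0.938300))/(1+13/800) = 9247/10000 ≈ 0.924700
step 5 [2.5y] bond c/2=3/200: DF=(385873/400000 − 3/200·(0.964200+0.943600+0.938300+0.924700))/(1+3/200) = 8947/10000 ≈ 0.894700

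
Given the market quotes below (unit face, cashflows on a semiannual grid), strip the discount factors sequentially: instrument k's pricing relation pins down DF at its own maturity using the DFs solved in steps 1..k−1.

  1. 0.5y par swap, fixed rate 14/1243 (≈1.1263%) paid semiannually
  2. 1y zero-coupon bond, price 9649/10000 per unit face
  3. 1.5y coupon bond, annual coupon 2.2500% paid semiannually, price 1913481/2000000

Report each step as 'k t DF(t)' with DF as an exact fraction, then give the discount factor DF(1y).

1 1/2 1243/1250
2 1 9649/10000
3 3/2 9243/10000
DF(1y) = 9649/10000 ≈ 0.964900

step 1 [0.5y] swap r/2=7/1243: DF=(1 − 7/1243·(0))/(1+7/1243) = 1243/1250 ≈ 0.994400
step 2 [1y] zero: DF = P = 9649/10000 ≈ 0.964900
step 3 [1.5y] bond c/2=9/800: DF=(1913481/2000000 − 9/800·(0.994400+0.964900))/(1+9/800) = 9243/10000 ≈ 0.924300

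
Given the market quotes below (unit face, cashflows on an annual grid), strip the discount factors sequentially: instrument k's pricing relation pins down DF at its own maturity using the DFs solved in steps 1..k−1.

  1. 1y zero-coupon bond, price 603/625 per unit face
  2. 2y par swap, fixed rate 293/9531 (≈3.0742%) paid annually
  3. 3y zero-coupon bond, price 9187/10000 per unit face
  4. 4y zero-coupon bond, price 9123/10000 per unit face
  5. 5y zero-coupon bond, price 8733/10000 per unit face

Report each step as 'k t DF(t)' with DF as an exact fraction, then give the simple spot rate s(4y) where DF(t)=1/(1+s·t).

1 1 603/625
2 2 4707/5000
3 3 9187/10000
4 4 9123/10000
5 5 8733/10000
s(4y) = (1/(9123/10000) − 1)/(4) = 877/36492 ≈ 2.4033%

step 1 [1y] zero: DF = P = 603/625 ≈ 0.964800
step 2 [2y] swap r/1=293/9531: DF=(1 − 293/9531·(0.964800))/(1+293/9531) = 4707/5000 ≈ 0.941400
step 3 [3y] zero: DF = P = 9187/10000 ≈ 0.918700
step 4 [4y] zero: DF = P = 9123/10000 ≈ 0.912300
step 5 [5y] zero: DF = P = 8733/10000 ≈ 0.873300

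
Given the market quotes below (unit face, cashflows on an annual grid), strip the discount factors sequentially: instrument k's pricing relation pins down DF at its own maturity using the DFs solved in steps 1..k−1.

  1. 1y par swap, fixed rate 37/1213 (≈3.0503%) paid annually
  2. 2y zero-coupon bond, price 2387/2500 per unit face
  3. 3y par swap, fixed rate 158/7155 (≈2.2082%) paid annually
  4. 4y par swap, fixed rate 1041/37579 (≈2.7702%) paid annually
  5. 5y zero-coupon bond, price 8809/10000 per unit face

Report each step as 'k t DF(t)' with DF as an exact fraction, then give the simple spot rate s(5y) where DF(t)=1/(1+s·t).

1 1 1213/1250
2 2 2387/2500
3 3 1171/1250
4 4 8959/10000
5 5 8809/10000
s(5y) = (1/(8809/10000) − 1)/(5) = 1191/44045 ≈ 2.7041%

step 1 [1y] swap r/1=37/1213: DF=(1 − 37/1213·(0))/(1+37/1213) = 1213/1250 ≈ 0.970400
step 2 [2y] zero: DF = P = 2387/2500 ≈ 0.954800
step 3 [3y] swap r/1=158/7155: DF=(1 − 158/7155·(0.970400+0.954800))/(1+158/7155) = 1171/1250 ≈ 0.936800
step 4 [4y] swap r/1=1041/37579: DF=(1 − 1041/37579·(0.970400+0.954800+0.936800))/(1+1041/37579) = 8959/10000 ≈ 0.895900
step 5 [5y] zero: DF = P = 8809/10000 ≈ 0.880900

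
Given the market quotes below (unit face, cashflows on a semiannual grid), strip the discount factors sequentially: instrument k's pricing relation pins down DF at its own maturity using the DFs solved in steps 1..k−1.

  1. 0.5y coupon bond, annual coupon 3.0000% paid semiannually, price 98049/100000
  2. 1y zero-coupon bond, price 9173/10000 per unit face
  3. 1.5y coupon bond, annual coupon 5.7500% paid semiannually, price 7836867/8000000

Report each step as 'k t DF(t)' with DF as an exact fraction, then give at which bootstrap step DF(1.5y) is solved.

step 1 [0.5y] bond c/2=3/200: DF=(98049/100000 − 3/200·(0))/(1+3/200) = 483/500 ≈ 0.966000
step 2 [1y] zero: DF = P = 9173/10000 ≈ 0.917300
step 3 [1.5y] bond c/2=23/800: DF=(7836867/8000000 − 23/800·(0.966000+0.917300))/(1+23/800) = 2249/2500 ≈ 0.899600

1 1/2 483/500
2 1 9173/10000
3 3/2 2249/2500
DF(1.5y) is solved at step 3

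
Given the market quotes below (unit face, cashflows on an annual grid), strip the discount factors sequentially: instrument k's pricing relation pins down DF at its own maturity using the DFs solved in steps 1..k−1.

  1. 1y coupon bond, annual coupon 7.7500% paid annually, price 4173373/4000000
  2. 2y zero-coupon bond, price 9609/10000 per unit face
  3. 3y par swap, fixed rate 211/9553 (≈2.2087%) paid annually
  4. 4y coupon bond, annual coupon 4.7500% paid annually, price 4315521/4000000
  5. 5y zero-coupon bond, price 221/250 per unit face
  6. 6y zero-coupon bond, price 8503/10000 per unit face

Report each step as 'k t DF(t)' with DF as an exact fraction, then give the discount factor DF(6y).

1 1 9683/10000
2 2 9609/10000
3 3 9367/10000
4 4 9/10
5 5 221/250
6 6 8503/10000
DF(6y) = 8503/10000 ≈ 0.850300

step 1 [1y] bond c/1=31/400: DF=(4173373/4000000 − 31/400·(0))/(1+31/400) = 9683/10000 ≈ 0.968300
step 2 [2y] zero: DF = P = 9609/10000 ≈ 0.960900
step 3 [3y] swap r/1=211/9553: DF=(1 − 211/9553·(0.968300+0.960900))/(1+211/9553) = 9367/10000 ≈ 0.936700
step 4 [4y] bond c/1=19/400: DF=(4315521/4000000 − 19/400·(0.968300+0.960900+0.936700))/(1+19/400) = 9/10 ≈ 0.900000
step 5 [5y] zero: DF = P = 221/250 ≈ 0.884000
step 6 [6y] zero: DF = P = 8503/10000 ≈ 0.850300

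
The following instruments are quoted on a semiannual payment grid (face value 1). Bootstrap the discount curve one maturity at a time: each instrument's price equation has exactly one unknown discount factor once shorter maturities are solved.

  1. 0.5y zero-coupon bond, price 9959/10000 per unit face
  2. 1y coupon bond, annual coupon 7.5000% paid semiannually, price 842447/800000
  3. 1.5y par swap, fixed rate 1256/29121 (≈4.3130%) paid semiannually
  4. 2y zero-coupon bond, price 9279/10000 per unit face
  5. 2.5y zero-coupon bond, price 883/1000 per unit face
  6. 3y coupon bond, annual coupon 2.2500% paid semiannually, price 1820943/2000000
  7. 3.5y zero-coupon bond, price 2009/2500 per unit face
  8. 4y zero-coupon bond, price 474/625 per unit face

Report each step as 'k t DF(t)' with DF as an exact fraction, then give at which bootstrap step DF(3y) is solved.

step 1 [0.5y] zero: DF = P = 9959/10000 ≈ 0.995900
step 2 [1y] bond c/2=3/80: DF=(842447/800000 − 3/80·(0.995900))/(1+3/80) = 979/1000 ≈ 0.979000
step 3 [1.5y] swap r/2=628/29121: DF=(1 − 628/29121·(0.995900+0.979000))/(1+628/29121) = 2343/2500 ≈ 0.937200
step 4 [2y] zero: DF = P = 9279/10000 ≈ 0.927900
step 5 [2.5y] zero: DF = P = 883/1000 ≈ 0.883000
step 6 [3y] bond c/2=9/800: DF=(1820943/2000000 − 9/800·(0.995900+0.979000+0.937200+0.927900+0.883000))/(1+9/800) = 4239/5000 ≈ 0.847800
step 7 [3.5y] zero: DF = P = 2009/2500 ≈ 0.803600
step 8 [4y] zero: DF = P = 474/625 ≈ 0.758400

1 1/2 9959/10000
2 1 979/1000
3 3/2 2343/2500
4 2 9279/10000
5 5/2 883/1000
6 3 4239/5000
7 7/2 2009/2500
8 4 474/625
DF(3y) is solved at step 6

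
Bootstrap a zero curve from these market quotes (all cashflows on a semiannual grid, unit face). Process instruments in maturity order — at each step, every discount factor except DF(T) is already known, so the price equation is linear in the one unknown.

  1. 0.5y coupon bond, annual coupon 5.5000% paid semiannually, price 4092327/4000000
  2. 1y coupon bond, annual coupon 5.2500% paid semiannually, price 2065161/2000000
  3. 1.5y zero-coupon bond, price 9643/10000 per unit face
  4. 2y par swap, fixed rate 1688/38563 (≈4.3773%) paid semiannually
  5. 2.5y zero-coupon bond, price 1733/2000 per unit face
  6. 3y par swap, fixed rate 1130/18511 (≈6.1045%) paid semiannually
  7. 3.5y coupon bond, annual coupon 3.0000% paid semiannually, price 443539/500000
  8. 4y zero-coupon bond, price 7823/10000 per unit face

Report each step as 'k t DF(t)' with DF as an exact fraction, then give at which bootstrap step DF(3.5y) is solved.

step 1 [0.5y] bond c/2=11/400: DF=(4092327/4000000 − 11/400·(0))/(1+11/400) = 9957/10000 ≈ 0.995700
step 2 [1y] bond c/2=21/800: DF=(2065161/2000000 − 21/800·(0.995700))/(1+21/800) = 9807/10000 ≈ 0.980700
step 3 [1.5y] zero: DF = P = 9643/10000 ≈ 0.964300
step 4 [2y] swap r/2=844/38563: DF=(1 − 844/38563·(0.995700+0.980700+0.964300))/(1+844/38563) = 2289/2500 ≈ 0.915600
step 5 [2.5y] zero: DF = P = 1733/2000 ≈ 0.866500
step 6 [3y] swap r/2=565/18511: DF=(1 − 565/18511·(0.995700+0.980700+0.964300+0.915600+0.866500))/(1+565/18511) = 1661/2000 ≈ 0.830500
step 7 [3.5y] bond c/2=3/200: DF=(443539/500000 − 3/200·(0.995700+0.980700+0.964300+0.915600+0.866500+0.830500))/(1+3/200) = 7919/10000 ≈ 0.791900
step 8 [4y] zero: DF = P = 7823/10000 ≈ 0.782300

1 1/2 9957/10000
2 1 9807/10000
3 3/2 9643/10000
4 2 2289/2500
5 5/2 1733/2000
6 3 1661/2000
7 7/2 7919/10000
8 4 7823/10000
DF(3.5y) is solved at step 7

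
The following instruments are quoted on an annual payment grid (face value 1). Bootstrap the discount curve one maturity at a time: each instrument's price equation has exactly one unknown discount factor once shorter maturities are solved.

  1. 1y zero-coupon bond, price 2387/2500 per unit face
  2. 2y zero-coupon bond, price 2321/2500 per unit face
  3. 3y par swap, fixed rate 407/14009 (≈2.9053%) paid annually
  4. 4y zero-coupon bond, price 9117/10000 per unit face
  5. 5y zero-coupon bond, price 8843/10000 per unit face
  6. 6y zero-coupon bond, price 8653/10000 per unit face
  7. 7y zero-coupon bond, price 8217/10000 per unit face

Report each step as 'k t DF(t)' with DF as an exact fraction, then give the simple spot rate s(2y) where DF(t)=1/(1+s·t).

1 1 2387/2500
2 2 2321/2500
3 3 4593/5000
4 4 9117/10000
5 5 8843/10000
6 6 8653/10000
7 7 8217/10000
s(2y) = (1/(2321/2500) − 1)/(2) = 179/4642 ≈ 3.8561%

step 1 [1y] zero: DF = P = 2387/2500 ≈ 0.954800
step 2 [2y] zero: DF = P = 2321/2500 ≈ 0.928400
step 3 [3y] swap r/1=407/14009: DF=(1 − 407/14009·(0.954800+0.928400))/(1+407/14009) = 4593/5000 ≈ 0.918600
step 4 [4y] zero: DF = P = 9117/10000 ≈ 0.911700
step 5 [5y] zero: DF = P = 8843/10000 ≈ 0.884300
step 6 [6y] zero: DF = P = 8653/10000 ≈ 0.865300
step 7 [7y] zero: DF = P = 8217/10000 ≈ 0.821700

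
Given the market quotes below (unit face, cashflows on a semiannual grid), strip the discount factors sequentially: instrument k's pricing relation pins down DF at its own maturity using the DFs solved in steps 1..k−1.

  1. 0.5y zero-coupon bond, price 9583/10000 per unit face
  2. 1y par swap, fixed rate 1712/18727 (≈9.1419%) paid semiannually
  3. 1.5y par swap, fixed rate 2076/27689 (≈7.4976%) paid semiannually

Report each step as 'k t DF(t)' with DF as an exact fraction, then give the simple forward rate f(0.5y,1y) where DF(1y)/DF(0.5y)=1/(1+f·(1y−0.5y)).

step 1 [0.5y] zero: DF = P = 9583/10000 ≈ 0.958300
step 2 [1y] swap r/2=856/18727: DF=(1 − 856/18727·(0.958300))/(1+856/18727) = 1143/1250 ≈ 0.914400
step 3 [1.5y] swap r/2=1038/27689: DF=(1 − 1038/27689·(0.958300+0.914400))/(1+1038/27689) = 4481/5000 ≈ 0.896200

1 1/2 9583/10000
2 1 1143/1250
3 3/2 4481/5000
f(0.5y,1y) = ((9583/10000)/(1143/1250) − 1)/(1/2) = 439/4572 ≈ 9.6019%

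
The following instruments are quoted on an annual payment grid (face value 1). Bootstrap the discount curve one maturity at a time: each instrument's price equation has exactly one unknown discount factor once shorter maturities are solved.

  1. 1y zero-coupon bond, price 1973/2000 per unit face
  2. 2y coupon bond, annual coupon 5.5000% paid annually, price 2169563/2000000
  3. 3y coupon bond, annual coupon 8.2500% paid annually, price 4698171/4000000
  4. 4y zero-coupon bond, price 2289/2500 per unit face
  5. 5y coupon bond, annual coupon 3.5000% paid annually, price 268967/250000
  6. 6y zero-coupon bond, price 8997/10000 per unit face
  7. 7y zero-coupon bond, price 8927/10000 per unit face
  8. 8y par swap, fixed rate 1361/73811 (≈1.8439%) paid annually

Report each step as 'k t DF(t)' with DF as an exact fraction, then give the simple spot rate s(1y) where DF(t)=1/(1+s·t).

step 1 [1y] zero: DF = P = 1973/2000 ≈ 0.986500
step 2 [2y] bond c/1=11/200: DF=(2169563/2000000 − 11/200·(0.986500))/(1+11/200) = 1221/1250 ≈ 0.976800
step 3 [3y] bond c/1=33/400: DF=(4698171/4000000 − 33/400·(0.986500+0.976800))/(1+33/400) = 4677/5000 ≈ 0.935400
step 4 [4y] zero: DF = P = 2289/2500 ≈ 0.915600
step 5 [5y] bond c/1=7/200: DF=(268967/250000 − 7/200·(0.986500+0.976800+0.935400+0.915600))/(1+7/200) = 1821/2000 ≈ 0.910500
step 6 [6y] zero: DF = P = 8997/10000 ≈ 0.899700
step 7 [7y] zero: DF = P = 8927/10000 ≈ 0.892700
step 8 [8y] swap r/1=1361/73811: DF=(1 − 1361/73811·(0.986500+0.976800+0.935400+0.915600+0.910500+0.899700+0.892700))/(1+1361/73811) = 8639/10000 ≈ 0.863900

1 1 1973/2000
2 2 1221/1250
3 3 4677/5000
4 4 2289/2500
5 5 1821/2000
6 6 8997/10000
7 7 8927/10000
8 8 8639/10000
s(1y) = (1/(1973/2000) − 1)/(1) = 27/1973 ≈ 1.3685%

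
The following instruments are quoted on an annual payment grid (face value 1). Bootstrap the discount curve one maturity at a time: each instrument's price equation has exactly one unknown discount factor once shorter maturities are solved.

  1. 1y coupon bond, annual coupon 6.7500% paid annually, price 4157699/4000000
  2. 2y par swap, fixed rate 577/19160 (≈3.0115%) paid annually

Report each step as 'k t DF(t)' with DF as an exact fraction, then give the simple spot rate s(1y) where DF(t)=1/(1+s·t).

step 1 [1y] bond c/1=27/400: DF=(4157699/4000000 − 27/400·(0))/(1+27/400) = 9737/10000 ≈ 0.973700
step 2 [2y] swap r/1=577/19160: DF=(1 − 577/19160·(0.973700))/(1+577/19160) = 9423/10000 ≈ 0.942300

1 1 9737/10000
2 2 9423/10000
s(1y) = (1/(9737/10000) − 1)/(1) = 263/9737 ≈ 2.7010%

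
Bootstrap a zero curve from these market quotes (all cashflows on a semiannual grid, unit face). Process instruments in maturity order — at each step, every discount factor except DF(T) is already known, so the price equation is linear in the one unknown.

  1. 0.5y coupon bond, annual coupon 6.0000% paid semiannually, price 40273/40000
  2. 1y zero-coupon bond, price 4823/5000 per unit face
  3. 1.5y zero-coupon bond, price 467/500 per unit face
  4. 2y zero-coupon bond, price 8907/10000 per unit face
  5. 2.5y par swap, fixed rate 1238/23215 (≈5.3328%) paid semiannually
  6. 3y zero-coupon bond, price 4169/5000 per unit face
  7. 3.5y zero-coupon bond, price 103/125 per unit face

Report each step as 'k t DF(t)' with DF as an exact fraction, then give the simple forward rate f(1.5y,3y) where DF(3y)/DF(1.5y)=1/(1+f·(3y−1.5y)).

1 1/2 391/400
2 1 4823/5000
3 3/2 467/500
4 2 8907/10000
5 5/2 4381/5000
6 3 4169/5000
7 7/2 103/125
f(1.5y,3y) = ((467/500)/(4169/5000) − 1)/(3/2) = 334/4169 ≈ 8.0115%

step 1 [0.5y] bond c/2=3/100: DF=(40273/40000 − 3/100·(0))/(1+3/100) = 391/400 ≈ 0.977500
step 2 [1y] zero: DF = P = 4823/5000 ≈ 0.964600
step 3 [1.5y] zero: DF = P = 467/500 ≈ 0.934000
step 4 [2y] zero: DF = P = 8907/10000 ≈ 0.890700
step 5 [2.5y] swap r/2=619/23215: DF=(1 − 619/23215·(0.977500+0.964600+0.934000+0.890700))/(1+619/23215) = 4381/5000 ≈ 0.876200
step 6 [3y] zero: DF = P = 4169/5000 ≈ 0.833800
step 7 [3.5y] zero: DF = P = 103/125 ≈ 0.824000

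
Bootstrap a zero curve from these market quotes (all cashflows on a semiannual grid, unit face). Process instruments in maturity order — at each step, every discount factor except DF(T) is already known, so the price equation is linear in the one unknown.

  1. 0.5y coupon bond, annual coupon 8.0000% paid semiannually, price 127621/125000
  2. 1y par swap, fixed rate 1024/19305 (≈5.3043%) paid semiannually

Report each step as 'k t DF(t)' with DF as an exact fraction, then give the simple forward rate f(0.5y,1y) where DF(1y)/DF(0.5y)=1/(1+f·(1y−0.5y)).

1 1/2 9817/10000
2 1 593/625
f(0.5y,1y) = ((9817/10000)/(593/625) − 1)/(1/2) = 329/4744 ≈ 6.9351%

step 1 [0.5y] bond c/2=1/25: DF=(127621/125000 − 1/25·(0))/(1+1/25) = 9817/10000 ≈ 0.981700
step 2 [1y] swap r/2=512/19305: DF=(1 − 512/19305·(0.981700))/(1+512/19305) = 593/625 ≈ 0.948800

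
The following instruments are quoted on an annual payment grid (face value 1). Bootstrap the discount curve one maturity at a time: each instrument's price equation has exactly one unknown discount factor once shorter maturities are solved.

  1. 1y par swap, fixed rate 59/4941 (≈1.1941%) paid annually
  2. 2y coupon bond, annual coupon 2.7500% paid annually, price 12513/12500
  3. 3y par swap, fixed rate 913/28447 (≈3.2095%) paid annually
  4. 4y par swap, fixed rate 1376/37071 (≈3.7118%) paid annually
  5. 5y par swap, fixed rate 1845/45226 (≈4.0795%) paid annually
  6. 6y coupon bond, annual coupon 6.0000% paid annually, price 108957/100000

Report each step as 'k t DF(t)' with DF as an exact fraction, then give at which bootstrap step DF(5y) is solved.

step 1 [1y] swap r/1=59/4941: DF=(1 − 59/4941·(0))/(1+59/4941) = 4941/5000 ≈ 0.988200
step 2 [2y] bond c/1=11/400: DF=(12513/12500 − 11/400·(0.988200))/(1+11/400) = 4739/5000 ≈ 0.947800
step 3 [3y] swap r/1=913/28447: DF=(1 − 913/28447·(0.988200+0.947800))/(1+913/28447) = 9087/10000 ≈ 0.908700
step 4 [4y] swap r/1=1376/37071: DF=(1 − 1376/37071·(0.988200+0.947800+0.908700))/(1+1376/37071) = 539/625 ≈ 0.862400
step 5 [5y] swap r/1=1845/45226: DF=(1 − 1845/45226·(0.988200+0.947800+0.908700+0.862400))/(1+1845/45226) = 1631/2000 ≈ 0.815500
step 6 [6y] bond c/1=3/50: DF=(108957/100000 − 3/50·(0.988200+0.947800+0.908700+0.862400+0.815500))/(1+3/50) = 7719/10000 ≈ 0.771900

1 1 4941/5000
2 2 4739/5000
3 3 9087/10000
4 4 539/625
5 5 1631/2000
6 6 7719/10000
DF(5y) is solved at step 5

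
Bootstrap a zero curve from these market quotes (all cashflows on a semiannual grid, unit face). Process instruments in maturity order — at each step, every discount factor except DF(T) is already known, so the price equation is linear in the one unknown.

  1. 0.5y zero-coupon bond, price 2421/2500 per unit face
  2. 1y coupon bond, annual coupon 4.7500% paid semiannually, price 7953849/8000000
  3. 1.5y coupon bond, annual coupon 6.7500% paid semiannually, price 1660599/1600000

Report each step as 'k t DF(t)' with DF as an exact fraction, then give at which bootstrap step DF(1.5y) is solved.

1 1/2 2421/2500
2 1 9487/10000
3 3/2 4707/5000
DF(1.5y) is solved at step 3

step 1 [0.5y] zero: DF = P = 2421/2500 ≈ 0.968400
step 2 [1y] bond c/2=19/800: DF=(7953849/8000000 − 19/800·(0.968400))/(1+19/800) = 9487/10000 ≈ 0.948700
step 3 [1.5y] bond c/2=27/800: DF=(1660599/1600000 − 27/800·(0.968400+0.948700))/(1+27/800) = 4707/5000 ≈ 0.941400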